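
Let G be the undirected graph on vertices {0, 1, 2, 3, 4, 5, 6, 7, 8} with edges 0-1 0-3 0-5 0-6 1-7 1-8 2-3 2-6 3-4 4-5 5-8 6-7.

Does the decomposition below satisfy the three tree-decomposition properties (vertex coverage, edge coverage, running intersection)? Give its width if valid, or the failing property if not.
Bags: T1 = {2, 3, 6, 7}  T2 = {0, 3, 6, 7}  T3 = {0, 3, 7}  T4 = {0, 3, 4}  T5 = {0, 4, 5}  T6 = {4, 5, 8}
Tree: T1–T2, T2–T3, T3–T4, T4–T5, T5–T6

A tree decomposition must satisfy three properties: every vertex lies in some bag; for every edge, both endpoints lie together in some bag; and for every vertex, the bags containing it form a connected subtree. Here vertex 1 appears in no bag, so the decomposition is invalid.

No — vertex 1 appears in no bag.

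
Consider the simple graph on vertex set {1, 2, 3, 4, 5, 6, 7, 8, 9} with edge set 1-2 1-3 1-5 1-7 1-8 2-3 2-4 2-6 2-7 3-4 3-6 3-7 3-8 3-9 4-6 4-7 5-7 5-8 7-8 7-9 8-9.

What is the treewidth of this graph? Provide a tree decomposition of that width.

Every bag has size at most 4, so the width is 4 − 1 = 3 and tw(G) ≤ 3. For the lower bound, the 4 vertices {2, 3, 4, 6} are pairwise adjacent, and any tree decomposition puts a clique entirely inside one bag — forcing width ≥ 3. Hence tw(G) = 3 exactly.

Treewidth 3.
Bags: B1 = {1, 3, 7, 8}  B2 = {1, 2, 3, 7}  B3 = {3, 7, 8, 9}  B4 = {2, 3, 4, 7}  B5 = {2, 3, 4, 6}  B6 = {1, 5, 7, 8}
Tree: B1–B2, B1–B3, B2–B4, B4–B5, B1–B6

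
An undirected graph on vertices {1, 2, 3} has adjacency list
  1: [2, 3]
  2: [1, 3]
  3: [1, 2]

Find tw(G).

A width-2 tree decomposition is:
Bags: B1 = {1, 2, 3}
Tree: (single bag)
A single bag containing all 3 vertices is trivially a valid decomposition of width 2. Conversely, {1, 2, 3} is a clique of size 3, and the vertices of any clique must share a bag in every tree decomposition; so some bag has ≥ 3 vertices and tw(G) ≥ 2. Therefore the treewidth is 2.

2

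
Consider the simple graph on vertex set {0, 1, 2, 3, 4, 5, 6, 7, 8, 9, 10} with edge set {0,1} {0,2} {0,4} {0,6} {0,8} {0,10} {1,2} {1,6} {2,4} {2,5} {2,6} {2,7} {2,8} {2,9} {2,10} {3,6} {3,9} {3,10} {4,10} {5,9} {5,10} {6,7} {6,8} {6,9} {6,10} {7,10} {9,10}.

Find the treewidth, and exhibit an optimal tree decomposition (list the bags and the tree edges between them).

Each bag holds 4 vertices, so the decomposition has width 3, which upper-bounds the treewidth. Conversely, {0, 2, 4, 10} is a clique of size 4, and the vertices of any clique must share a bag in every tree decomposition; so some bag has ≥ 4 vertices and tw(G) ≥ 3. Therefore the treewidth is 3.

Treewidth 3.
Bags: B1 = {0, 2, 6, 10}  B2 = {0, 1, 2, 6}  B3 = {0, 2, 4, 10}  B4 = {0, 2, 6, 8}  B5 = {2, 6, 9, 10}  B6 = {2, 6, 7, 10}  B7 = {2, 5, 9, 10}  B8 = {3, 6, 9, 10}
Tree: B1–B2, B1–B3, B2–B4, B1–B5, B1–B6, B5–B7, B5–B8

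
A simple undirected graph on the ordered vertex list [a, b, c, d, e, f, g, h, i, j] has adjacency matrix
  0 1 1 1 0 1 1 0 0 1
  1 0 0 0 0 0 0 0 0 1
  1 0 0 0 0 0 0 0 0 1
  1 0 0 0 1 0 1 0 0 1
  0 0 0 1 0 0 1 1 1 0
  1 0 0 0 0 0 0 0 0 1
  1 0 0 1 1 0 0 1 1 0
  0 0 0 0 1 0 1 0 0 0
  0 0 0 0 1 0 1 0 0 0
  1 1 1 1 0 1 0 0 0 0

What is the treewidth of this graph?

2

A width-2 tree decomposition is:
Bags: B1 = {a, f, j}  B2 = {a, d, j}  B3 = {a, d, g}  B4 = {d, e, g}  B5 = {a, b, j}  B6 = {a, c, j}  B7 = {e, g, i}  B8 = {e, g, h}
Tree: B1–B2, B2–B3, B3–B4, B1–B5, B2–B6, B4–B7, B7–B8
The largest bag has 3 vertices, giving width 2; this decomposition certifies tw(G) ≤ 2. On the other hand G contains the 3-clique {d, e, g}. A clique must lie in a single bag of any decomposition, so no decomposition can have width below 2. The upper and lower bounds meet at 2, so that is the treewidth.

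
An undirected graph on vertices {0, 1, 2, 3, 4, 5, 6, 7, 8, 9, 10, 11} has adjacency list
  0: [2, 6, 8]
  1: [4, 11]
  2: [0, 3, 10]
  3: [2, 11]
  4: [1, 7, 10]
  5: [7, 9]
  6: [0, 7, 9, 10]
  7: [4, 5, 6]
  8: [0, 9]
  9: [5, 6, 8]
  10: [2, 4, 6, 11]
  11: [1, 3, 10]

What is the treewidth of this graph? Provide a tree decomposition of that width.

Every bag has size at most 4, so the width is 4 − 1 = 3 and tw(G) ≤ 3. For the lower bound: the 4 vertex sets {5,8,9}, {0}, {6}, {2,4,7,10} are disjoint, each induces a connected subgraph, and every pair is joined by at least one edge of G. Contracting each set to a single vertex therefore yields K_{4} as a minor, and since treewidth is minor-monotone, tw(G) ≥ tw(K_{4}) = 3. Hence tw(G) = 3 exactly.

Treewidth 3.
One such decomposition:
Bags: B1 = {0, 5, 8, 9}  B2 = {0, 5, 6, 9}  B3 = {0, 5, 6, 7}  B4 = {0, 2, 6, 7}  B5 = {2, 6, 7, 10}  B6 = {2, 4, 7, 10}  B7 = {2, 3, 4, 10}  B8 = {3, 4, 10, 11}  B9 = {1, 3, 4, 11}
Tree: B1–B2, B2–B3, B3–B4, B4–B5, B5–B6, B6–B7, B7–B8, B8–B9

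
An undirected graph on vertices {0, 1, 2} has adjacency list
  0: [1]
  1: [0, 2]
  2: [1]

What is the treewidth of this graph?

A width-1 tree decomposition is:
Bags: B1 = {1, 2}  B2 = {0, 1}
Tree: B1–B2
Every bag has size at most 2, so the width is 2 − 1 = 1 and tw(G) ≤ 1. G has an edge, so its treewidth is at least 1. Combining the bounds, tw(G) = 1.

1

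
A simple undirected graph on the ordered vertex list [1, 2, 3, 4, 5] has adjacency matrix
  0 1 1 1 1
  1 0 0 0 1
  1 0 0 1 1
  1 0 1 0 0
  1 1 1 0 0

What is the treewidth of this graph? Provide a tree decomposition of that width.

Every bag has size at most 3, so the width is 3 − 1 = 2 and tw(G) ≤ 2. Conversely, {1, 2, 5} is a clique of size 3, and the vertices of any clique must share a bag in every tree decomposition; so some bag has ≥ 3 vertices and tw(G) ≥ 2. Therefore the treewidth is 2.

Treewidth 2.
One optimal decomposition is:
Bags: B1 = {1, 3, 4}  B2 = {1, 3, 5}  B3 = {1, 2, 5}
Tree: B1–B2, B2–B3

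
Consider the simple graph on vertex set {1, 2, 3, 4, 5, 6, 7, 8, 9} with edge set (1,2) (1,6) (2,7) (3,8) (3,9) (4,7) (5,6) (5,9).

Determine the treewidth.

A width-1 tree decomposition is:
Bags: B1 = {3, 8}  B2 = {3, 9}  B3 = {5, 9}  B4 = {5, 6}  B5 = {1, 6}  B6 = {1, 2}  B7 = {2, 7}  B8 = {4, 7}
Tree: B1–B2, B2–B3, B3–B4, B4–B5, B5–B6, B6–B7, B7–B8
The largest bag has 2 vertices, giving width 1; this decomposition certifies tw(G) ≤ 1. G has an edge, so its treewidth is at least 1. Hence tw(G) = 1 exactly.

1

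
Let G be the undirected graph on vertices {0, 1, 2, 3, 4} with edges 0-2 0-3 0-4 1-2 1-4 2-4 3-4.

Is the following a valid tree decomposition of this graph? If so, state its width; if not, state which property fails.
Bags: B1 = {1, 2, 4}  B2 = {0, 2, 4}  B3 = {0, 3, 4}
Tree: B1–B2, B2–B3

Every vertex of G appears in some bag (union = {0, 1, 2, 3, 4}); every edge is covered by a bag; and for each vertex v the set of bags containing v is connected in the bag tree. The decomposition is therefore valid. The largest bag has 3 vertices, so the width is 2.

Yes; width 2.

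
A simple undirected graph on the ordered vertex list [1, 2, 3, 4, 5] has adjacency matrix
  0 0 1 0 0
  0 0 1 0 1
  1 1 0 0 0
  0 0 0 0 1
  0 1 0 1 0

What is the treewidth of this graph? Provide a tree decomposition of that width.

Treewidth 1.
One optimal decomposition is:
Bags: B1 = {2, 3}  B2 = {1, 3}  B3 = {2, 5}  B4 = {4, 5}
Tree: B1–B2, B1–B3, B3–B4

Each bag holds 2 vertices, so the decomposition has width 1, which upper-bounds the treewidth. G has an edge, so its treewidth is at least 1. The upper and lower bounds meet at 1, so that is the treewidth.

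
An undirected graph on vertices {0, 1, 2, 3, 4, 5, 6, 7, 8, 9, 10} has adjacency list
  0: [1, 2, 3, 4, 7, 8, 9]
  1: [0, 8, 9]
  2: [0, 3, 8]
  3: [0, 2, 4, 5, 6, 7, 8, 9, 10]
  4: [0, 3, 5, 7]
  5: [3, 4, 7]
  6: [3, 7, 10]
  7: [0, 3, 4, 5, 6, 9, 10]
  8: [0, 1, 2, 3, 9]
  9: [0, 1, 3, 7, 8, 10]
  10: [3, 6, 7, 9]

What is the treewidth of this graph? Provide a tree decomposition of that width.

Each bag holds 4 vertices, so the decomposition has width 3, which upper-bounds the treewidth. For the lower bound, the 4 vertices {0, 1, 8, 9} are pairwise adjacent, and any tree decomposition puts a clique entirely inside one bag — forcing width ≥ 3. Therefore the treewidth is 3.

Treewidth 3.
One optimal decomposition is:
Bags: B1 = {0, 3, 7, 9}  B2 = {0, 3, 8, 9}  B3 = {0, 2, 3, 8}  B4 = {0, 3, 4, 7}  B5 = {3, 4, 5, 7}  B6 = {3, 7, 9, 10}  B7 = {0, 1, 8, 9}  B8 = {3, 6, 7, 10}
Tree: B1–B2, B2–B3, B1–B4, B4–B5, B1–B6, B2–B7, B6–B8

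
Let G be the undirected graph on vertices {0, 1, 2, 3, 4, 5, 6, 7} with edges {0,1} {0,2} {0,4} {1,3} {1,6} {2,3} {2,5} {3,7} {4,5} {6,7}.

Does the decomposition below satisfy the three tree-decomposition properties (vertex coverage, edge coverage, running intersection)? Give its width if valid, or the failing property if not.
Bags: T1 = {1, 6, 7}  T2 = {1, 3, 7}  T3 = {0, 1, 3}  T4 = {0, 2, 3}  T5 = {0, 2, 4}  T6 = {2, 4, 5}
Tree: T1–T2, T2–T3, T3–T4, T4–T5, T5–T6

Every vertex of G appears in some bag (union = {0, 1, 2, 3, 4, 5, 6, 7}); every edge is covered by a bag; and for each vertex v the set of bags containing v is connected in the bag tree. The decomposition is therefore valid. The largest bag has 3 vertices, so the width is 2.

Yes; width 2.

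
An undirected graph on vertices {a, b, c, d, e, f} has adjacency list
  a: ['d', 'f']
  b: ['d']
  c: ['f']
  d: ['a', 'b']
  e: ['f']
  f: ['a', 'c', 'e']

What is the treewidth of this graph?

1

A width-1 tree decomposition is:
Bags: B1 = {a, f}  B2 = {c, f}  B3 = {e, f}  B4 = {a, d}  B5 = {b, d}
Tree: B1–B2, B2–B3, B1–B4, B4–B5
Every bag has size at most 2, so the width is 2 − 1 = 1 and tw(G) ≤ 1. G has an edge, so its treewidth is at least 1. Hence tw(G) = 1 exactly.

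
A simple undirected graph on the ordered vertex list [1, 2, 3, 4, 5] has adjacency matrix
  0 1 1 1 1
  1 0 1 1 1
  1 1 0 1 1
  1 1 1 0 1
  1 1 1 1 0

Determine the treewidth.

4

A width-4 tree decomposition is:
Bags: B1 = {1, 2, 3, 4, 5}
Tree: (single bag)
With just one bag of size 5, the width is 5 − 1 = 4, so tw(G) ≤ 4. For the lower bound, the 5 vertices {1, 2, 3, 4, 5} are pairwise adjacent, and any tree decomposition puts a clique entirely inside one bag — forcing width ≥ 4. Combining the bounds, tw(G) = 4.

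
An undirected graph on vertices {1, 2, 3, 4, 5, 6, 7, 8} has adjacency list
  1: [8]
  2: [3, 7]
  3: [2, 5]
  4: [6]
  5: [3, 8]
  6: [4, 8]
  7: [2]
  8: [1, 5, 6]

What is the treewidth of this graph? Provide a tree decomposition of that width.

The largest bag has 2 vertices, giving width 1; this decomposition certifies tw(G) ≤ 1. G has an edge, so its treewidth is at least 1. Combining the bounds, tw(G) = 1.

Treewidth 1.
One optimal decomposition is:
Bags: B1 = {3, 5}  B2 = {5, 8}  B3 = {6, 8}  B4 = {2, 3}  B5 = {1, 8}  B6 = {4, 6}  B7 = {2, 7}
Tree: B1–B2, B2–B3, B1–B4, B3–B5, B3–B6, B4–B7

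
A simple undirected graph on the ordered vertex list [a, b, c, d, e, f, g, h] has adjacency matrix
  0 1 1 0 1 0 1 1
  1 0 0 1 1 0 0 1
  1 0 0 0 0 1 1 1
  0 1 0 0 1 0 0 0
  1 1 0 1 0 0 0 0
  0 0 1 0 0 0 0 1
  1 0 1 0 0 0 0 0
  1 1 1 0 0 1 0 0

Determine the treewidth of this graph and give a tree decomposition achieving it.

Treewidth 2.
One such decomposition:
Bags: B1 = {a, c, h}  B2 = {a, b, h}  B3 = {a, c, g}  B4 = {a, b, e}  B5 = {b, d, e}  B6 = {c, f, h}
Tree: B1–B2, B1–B3, B2–B4, B4–B5, B1–B6

The largest bag has 3 vertices, giving width 2; this decomposition certifies tw(G) ≤ 2. For the lower bound, the 3 vertices {b, d, e} are pairwise adjacent, and any tree decomposition puts a clique entirely inside one bag — forcing width ≥ 2. Therefore the treewidth is 2.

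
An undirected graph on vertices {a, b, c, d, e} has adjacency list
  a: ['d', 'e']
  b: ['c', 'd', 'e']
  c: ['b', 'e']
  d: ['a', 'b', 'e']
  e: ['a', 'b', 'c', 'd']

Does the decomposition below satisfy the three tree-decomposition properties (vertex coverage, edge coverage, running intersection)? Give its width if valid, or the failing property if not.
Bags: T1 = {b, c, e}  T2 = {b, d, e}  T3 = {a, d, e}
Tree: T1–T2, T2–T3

Vertex coverage: the bags together contain {a, b, c, d, e}, the full vertex set. Edge coverage: each edge of G has both endpoints in at least one bag. Running intersection: for every vertex, the bags containing it form a connected subtree. All three properties hold, so this is a valid tree decomposition of width max|bag| − 1 = 2, and hence tw(G) ≤ 2.

Yes; width 2.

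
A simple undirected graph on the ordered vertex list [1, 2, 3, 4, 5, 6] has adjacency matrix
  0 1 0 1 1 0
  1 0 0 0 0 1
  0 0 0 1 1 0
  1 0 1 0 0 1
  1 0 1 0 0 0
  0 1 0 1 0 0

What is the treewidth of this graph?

A width-2 tree decomposition is:
Bags: B1 = {1, 2, 6}  B2 = {1, 4, 6}  B3 = {1, 4, 5}  B4 = {3, 4, 5}
Tree: B1–B2, B2–B3, B3–B4
Each bag holds 3 vertices, so the decomposition has width 2, which upper-bounds the treewidth. Since 2–6–4–1–2 is a cycle in G, G is not acyclic. Forests are exactly the graphs of treewidth ≤ 1, so tw(G) ≥ 2. The upper and lower bounds meet at 2, so that is the treewidth.

2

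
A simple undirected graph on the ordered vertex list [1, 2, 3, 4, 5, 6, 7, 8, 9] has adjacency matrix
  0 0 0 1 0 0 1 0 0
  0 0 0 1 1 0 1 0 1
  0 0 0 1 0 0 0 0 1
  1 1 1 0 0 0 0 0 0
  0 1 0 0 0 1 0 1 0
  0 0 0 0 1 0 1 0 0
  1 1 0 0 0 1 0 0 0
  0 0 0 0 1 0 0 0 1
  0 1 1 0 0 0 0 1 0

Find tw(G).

3

A width-3 tree decomposition is:
Bags: B1 = {1, 4, 6, 7}  B2 = {2, 4, 6, 7}  B3 = {2, 4, 5, 6}  B4 = {2, 3, 4, 5}  B5 = {2, 3, 5, 9}  B6 = {3, 5, 8, 9}
Tree: B1–B2, B2–B3, B3–B4, B4–B5, B5–B6
Every bag has size at most 4, so the width is 4 − 1 = 3 and tw(G) ≤ 3. For the lower bound: the 4 vertex sets {1,6,7}, {4}, {2}, {3,5,8,9} are disjoint, each induces a connected subgraph, and every pair is joined by at least one edge of G. Contracting each set to a single vertex therefore yields K_{4} as a minor, and since treewidth is minor-monotone, tw(G) ≥ tw(K_{4}) = 3. The upper and lower bounds meet at 3, so that is the treewidth.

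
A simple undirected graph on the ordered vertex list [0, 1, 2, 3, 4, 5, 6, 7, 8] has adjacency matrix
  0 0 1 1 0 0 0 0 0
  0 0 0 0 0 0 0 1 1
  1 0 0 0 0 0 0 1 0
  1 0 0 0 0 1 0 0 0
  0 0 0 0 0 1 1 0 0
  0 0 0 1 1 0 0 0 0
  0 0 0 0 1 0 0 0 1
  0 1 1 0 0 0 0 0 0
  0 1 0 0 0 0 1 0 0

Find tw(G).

2

A width-2 tree decomposition is:
Bags: B1 = {4, 6, 8}  B2 = {1, 4, 8}  B3 = {1, 4, 7}  B4 = {2, 4, 7}  B5 = {0, 2, 4}  B6 = {0, 3, 4}  B7 = {3, 4, 5}
Tree: B1–B2, B2–B3, B3–B4, B4–B5, B5–B6, B6–B7
Each bag holds 3 vertices, so the decomposition has width 2, which upper-bounds the treewidth. Since 4–6–8–1–7–2–0–3–5–4 is a cycle in G, G is not acyclic. Forests are exactly the graphs of treewidth ≤ 1, so tw(G) ≥ 2. Hence tw(G) = 2 exactly.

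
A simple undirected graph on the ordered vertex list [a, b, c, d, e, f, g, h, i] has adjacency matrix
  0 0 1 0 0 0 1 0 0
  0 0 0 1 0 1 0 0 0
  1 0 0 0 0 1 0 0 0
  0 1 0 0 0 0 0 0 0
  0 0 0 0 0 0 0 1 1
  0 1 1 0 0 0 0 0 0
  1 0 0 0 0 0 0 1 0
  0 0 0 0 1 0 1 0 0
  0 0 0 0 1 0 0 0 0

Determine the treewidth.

A width-1 tree decomposition is:
Bags: B1 = {e, i}  B2 = {e, h}  B3 = {g, h}  B4 = {a, g}  B5 = {a, c}  B6 = {c, f}  B7 = {b, f}  B8 = {b, d}
Tree: B1–B2, B2–B3, B3–B4, B4–B5, B5–B6, B6–B7, B7–B8
Every bag has size at most 2, so the width is 2 − 1 = 1 and tw(G) ≤ 1. Since G has at least one edge (e.g. i–e), it is not an edgeless graph, so tw(G) ≥ 1. Therefore the treewidth is 1.

1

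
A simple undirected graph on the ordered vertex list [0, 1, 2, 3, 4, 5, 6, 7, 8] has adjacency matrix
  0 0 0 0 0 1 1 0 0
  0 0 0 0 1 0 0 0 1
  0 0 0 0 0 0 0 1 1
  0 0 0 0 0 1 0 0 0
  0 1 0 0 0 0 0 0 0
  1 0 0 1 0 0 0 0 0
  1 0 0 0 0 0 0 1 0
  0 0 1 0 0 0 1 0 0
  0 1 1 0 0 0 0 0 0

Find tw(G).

1

A width-1 tree decomposition is:
Bags: B1 = {3, 5}  B2 = {0, 5}  B3 = {0, 6}  B4 = {6, 7}  B5 = {2, 7}  B6 = {2, 8}  B7 = {1, 8}  B8 = {1, 4}
Tree: B1–B2, B2–B3, B3–B4, B4–B5, B5–B6, B6–B7, B7–B8
Every bag has size at most 2, so the width is 2 − 1 = 1 and tw(G) ≤ 1. Since G has at least one edge (e.g. 3–5), it is not an edgeless graph, so tw(G) ≥ 1. Hence tw(G) = 1 exactly.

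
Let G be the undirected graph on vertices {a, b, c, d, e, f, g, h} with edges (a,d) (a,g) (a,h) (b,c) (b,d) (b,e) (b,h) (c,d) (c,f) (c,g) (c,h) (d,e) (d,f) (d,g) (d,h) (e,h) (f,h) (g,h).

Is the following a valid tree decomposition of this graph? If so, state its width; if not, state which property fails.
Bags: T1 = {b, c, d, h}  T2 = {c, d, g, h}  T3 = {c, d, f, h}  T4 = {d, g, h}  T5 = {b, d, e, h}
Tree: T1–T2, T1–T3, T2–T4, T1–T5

No — vertex a appears in no bag.

A tree decomposition must satisfy three properties: every vertex lies in some bag; for every edge, both endpoints lie together in some bag; and for every vertex, the bags containing it form a connected subtree. Here vertex a appears in no bag, so the decomposition is invalid.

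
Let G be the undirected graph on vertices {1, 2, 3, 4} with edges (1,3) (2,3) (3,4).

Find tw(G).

A width-1 tree decomposition is:
Bags: B1 = {3, 4}  B2 = {2, 3}  B3 = {1, 3}
Tree: B1–B2, B1–B3
Every bag has size at most 2, so the width is 2 − 1 = 1 and tw(G) ≤ 1. Any graph with an edge has treewidth ≥ 1, and G has the edge 3–4. Hence tw(G) = 1 exactly.

1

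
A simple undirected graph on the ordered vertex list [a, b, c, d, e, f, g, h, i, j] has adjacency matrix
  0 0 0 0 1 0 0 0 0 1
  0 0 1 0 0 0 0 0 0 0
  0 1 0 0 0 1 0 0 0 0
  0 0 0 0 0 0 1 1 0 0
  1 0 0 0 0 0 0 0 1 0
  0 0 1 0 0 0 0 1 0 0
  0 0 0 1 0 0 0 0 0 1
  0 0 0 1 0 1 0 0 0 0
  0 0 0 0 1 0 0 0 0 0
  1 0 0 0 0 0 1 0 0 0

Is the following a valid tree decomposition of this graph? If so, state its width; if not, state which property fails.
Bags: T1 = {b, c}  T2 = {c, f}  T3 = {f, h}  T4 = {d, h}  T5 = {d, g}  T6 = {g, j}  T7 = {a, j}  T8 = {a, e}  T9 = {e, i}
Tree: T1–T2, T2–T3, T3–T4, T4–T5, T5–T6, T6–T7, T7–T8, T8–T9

Yes; width 1.

Every vertex of G appears in some bag (union = {a, b, c, d, e, f, g, h, i, j}); every edge is covered by a bag; and for each vertex v the set of bags containing v is connected in the bag tree. The decomposition is therefore valid. The largest bag has 2 vertices, so the width is 1.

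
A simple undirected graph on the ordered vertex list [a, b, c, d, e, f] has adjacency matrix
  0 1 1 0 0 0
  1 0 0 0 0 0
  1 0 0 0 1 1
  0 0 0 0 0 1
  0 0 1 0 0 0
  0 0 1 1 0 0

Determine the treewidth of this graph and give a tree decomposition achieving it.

Each bag holds 2 vertices, so the decomposition has width 1, which upper-bounds the treewidth. G has an edge, so its treewidth is at least 1. Therefore the treewidth is 1.

Treewidth 1.
Bags: B1 = {c, f}  B2 = {a, c}  B3 = {c, e}  B4 = {a, b}  B5 = {d, f}
Tree: B1–B2, B2–B3, B2–B4, B1–B5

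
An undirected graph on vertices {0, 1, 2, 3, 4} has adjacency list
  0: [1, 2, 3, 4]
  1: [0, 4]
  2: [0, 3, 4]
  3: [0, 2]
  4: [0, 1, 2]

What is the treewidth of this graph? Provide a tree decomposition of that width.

Treewidth 2.
Bags: B1 = {0, 2, 4}  B2 = {0, 2, 3}  B3 = {0, 1, 4}
Tree: B1–B2, B1–B3

The largest bag has 3 vertices, giving width 2; this decomposition certifies tw(G) ≤ 2. On the other hand G contains the 3-clique {0, 1, 4}. A clique must lie in a single bag of any decomposition, so no decomposition can have width below 2. Combining the bounds, tw(G) = 2.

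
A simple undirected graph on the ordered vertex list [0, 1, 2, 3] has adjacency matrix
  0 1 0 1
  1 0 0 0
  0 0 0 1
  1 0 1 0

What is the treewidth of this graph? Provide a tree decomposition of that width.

Each bag holds 2 vertices, so the decomposition has width 1, which upper-bounds the treewidth. Any graph with an edge has treewidth ≥ 1, and G has the edge 1–0. Hence tw(G) = 1 exactly.

Treewidth 1.
One optimal decomposition is:
Bags: B1 = {0, 1}  B2 = {0, 3}  B3 = {2, 3}
Tree: B1–B2, B2–B3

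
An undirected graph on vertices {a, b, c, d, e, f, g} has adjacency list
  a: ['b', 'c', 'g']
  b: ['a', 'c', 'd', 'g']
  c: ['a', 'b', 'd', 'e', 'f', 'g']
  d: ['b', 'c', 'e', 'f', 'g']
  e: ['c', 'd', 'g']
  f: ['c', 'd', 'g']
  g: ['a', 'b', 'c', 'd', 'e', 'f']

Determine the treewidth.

3

A width-3 tree decomposition is:
Bags: B1 = {b, c, d, g}  B2 = {a, b, c, g}  B3 = {c, d, f, g}  B4 = {c, d, e, g}
Tree: B1–B2, B1–B3, B1–B4
Every bag has size at most 4, so the width is 4 − 1 = 3 and tw(G) ≤ 3. Conversely, {c, d, e, g} is a clique of size 4, and the vertices of any clique must share a bag in every tree decomposition; so some bag has ≥ 4 vertices and tw(G) ≥ 3. Hence tw(G) = 3 exactly.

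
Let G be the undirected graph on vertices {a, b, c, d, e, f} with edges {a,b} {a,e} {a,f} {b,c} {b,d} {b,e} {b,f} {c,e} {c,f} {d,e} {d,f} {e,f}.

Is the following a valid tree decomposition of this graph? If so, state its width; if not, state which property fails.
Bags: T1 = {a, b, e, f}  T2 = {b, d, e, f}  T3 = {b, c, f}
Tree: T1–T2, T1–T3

No — edge (e,c) lies in no bag.

A tree decomposition must satisfy three properties: every vertex lies in some bag; for every edge, both endpoints lie together in some bag; and for every vertex, the bags containing it form a connected subtree. Here edge (e,c) lies in no bag, so the decomposition is invalid.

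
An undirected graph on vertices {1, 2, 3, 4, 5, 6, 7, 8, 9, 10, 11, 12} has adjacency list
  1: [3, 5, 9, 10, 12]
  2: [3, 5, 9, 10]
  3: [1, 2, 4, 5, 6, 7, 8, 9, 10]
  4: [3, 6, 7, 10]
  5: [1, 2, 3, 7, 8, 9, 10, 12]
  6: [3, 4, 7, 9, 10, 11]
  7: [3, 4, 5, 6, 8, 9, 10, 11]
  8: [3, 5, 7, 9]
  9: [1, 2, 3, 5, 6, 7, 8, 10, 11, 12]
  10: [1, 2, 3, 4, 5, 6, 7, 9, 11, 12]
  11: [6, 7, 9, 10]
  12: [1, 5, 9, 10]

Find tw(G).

A width-4 tree decomposition is:
Bags: B1 = {3, 6, 7, 9, 10}  B2 = {6, 7, 9, 10, 11}  B3 = {3, 5, 7, 9, 10}  B4 = {1, 3, 5, 9, 10}  B5 = {2, 3, 5, 9, 10}  B6 = {1, 5, 9, 10, 12}  B7 = {3, 5, 7, 8, 9}  B8 = {3, 4, 6, 7, 10}
Tree: B1–B2, B1–B3, B3–B4, B3–B5, B4–B6, B3–B7, B1–B8
Every bag has size at most 5, so the width is 5 − 1 = 4 and tw(G) ≤ 4. Conversely, {3, 5, 7, 8, 9} is a clique of size 5, and the vertices of any clique must share a bag in every tree decomposition; so some bag has ≥ 5 vertices and tw(G) ≥ 4. Hence tw(G) = 4 exactly.

4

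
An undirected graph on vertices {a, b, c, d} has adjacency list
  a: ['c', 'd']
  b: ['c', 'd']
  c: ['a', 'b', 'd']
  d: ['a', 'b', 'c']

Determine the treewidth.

A width-2 tree decomposition is:
Bags: B1 = {a, c, d}  B2 = {b, c, d}
Tree: B1–B2
Every bag has size at most 3, so the width is 3 − 1 = 2 and tw(G) ≤ 2. On the other hand G contains the 3-clique {a, c, d}. A clique must lie in a single bag of any decomposition, so no decomposition can have width below 2. The upper and lower bounds meet at 2, so that is the treewidth.

2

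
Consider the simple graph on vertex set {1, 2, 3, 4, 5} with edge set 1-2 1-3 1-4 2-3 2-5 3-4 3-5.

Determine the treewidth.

A width-2 tree decomposition is:
Bags: B1 = {1, 3, 4}  B2 = {1, 2, 3}  B3 = {2, 3, 5}
Tree: B1–B2, B2–B3
The largest bag has 3 vertices, giving width 2; this decomposition certifies tw(G) ≤ 2. Conversely, {1, 2, 3} is a clique of size 3, and the vertices of any clique must share a bag in every tree decomposition; so some bag has ≥ 3 vertices and tw(G) ≥ 2. Hence tw(G) = 2 exactly.

2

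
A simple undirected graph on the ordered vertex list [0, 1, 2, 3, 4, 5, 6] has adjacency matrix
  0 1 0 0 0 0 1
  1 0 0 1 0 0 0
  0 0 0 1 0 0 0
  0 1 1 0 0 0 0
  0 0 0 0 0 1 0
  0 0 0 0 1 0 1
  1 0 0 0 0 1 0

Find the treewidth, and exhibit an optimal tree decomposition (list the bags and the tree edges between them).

Treewidth 1.
Bags: B1 = {2, 3}  B2 = {1, 3}  B3 = {0, 1}  B4 = {0, 6}  B5 = {5, 6}  B6 = {4, 5}
Tree: B1–B2, B2–B3, B3–B4, B4–B5, B5–B6

The largest bag has 2 vertices, giving width 1; this decomposition certifies tw(G) ≤ 1. G has an edge, so its treewidth is at least 1. Hence tw(G) = 1 exactly.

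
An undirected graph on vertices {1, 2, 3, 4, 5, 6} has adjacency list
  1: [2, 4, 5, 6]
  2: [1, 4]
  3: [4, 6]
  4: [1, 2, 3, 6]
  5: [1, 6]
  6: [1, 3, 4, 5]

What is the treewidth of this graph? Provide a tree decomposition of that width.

Treewidth 2.
One optimal decomposition is:
Bags: B1 = {1, 2, 4}  B2 = {1, 4, 6}  B3 = {1, 5, 6}  B4 = {3, 4, 6}
Tree: B1–B2, B2–B3, B2–B4

Each bag holds 3 vertices, so the decomposition has width 2, which upper-bounds the treewidth. For the lower bound, the 3 vertices {1, 2, 4} are pairwise adjacent, and any tree decomposition puts a clique entirely inside one bag — forcing width ≥ 2. The upper and lower bounds meet at 2, so that is the treewidth.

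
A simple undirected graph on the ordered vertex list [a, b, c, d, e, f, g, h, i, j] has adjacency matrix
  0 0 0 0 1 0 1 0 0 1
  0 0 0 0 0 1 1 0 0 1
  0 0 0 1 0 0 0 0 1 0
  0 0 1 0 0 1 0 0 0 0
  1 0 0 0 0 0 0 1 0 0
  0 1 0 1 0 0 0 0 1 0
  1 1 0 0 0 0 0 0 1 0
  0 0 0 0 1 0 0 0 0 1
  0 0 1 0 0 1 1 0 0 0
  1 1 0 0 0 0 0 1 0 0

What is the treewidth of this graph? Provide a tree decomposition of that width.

Treewidth 2.
One such decomposition:
Bags: B1 = {e, h, j}  B2 = {a, e, j}  B3 = {a, b, j}  B4 = {a, b, g}  B5 = {b, f, g}  B6 = {f, g, i}  B7 = {d, f, i}  B8 = {c, d, i}
Tree: B1–B2, B2–B3, B3–B4, B4–B5, B5–B6, B6–B7, B7–B8

The largest bag has 3 vertices, giving width 2; this decomposition certifies tw(G) ≤ 2. Since h–e–a–j–h is a cycle in G, G is not acyclic. Forests are exactly the graphs of treewidth ≤ 1, so tw(G) ≥ 2. Hence tw(G) = 2 exactly.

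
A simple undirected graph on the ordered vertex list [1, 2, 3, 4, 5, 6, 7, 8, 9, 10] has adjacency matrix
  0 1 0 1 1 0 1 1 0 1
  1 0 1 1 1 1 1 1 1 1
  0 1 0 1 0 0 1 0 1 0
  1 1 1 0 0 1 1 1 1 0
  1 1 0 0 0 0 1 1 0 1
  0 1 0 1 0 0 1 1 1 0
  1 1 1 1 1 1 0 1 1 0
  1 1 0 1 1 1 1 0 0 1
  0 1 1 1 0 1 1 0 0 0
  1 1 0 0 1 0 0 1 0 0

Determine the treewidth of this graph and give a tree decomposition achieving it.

Treewidth 4.
Bags: B1 = {2, 4, 6, 7, 8}  B2 = {1, 2, 4, 7, 8}  B3 = {2, 4, 6, 7, 9}  B4 = {1, 2, 5, 7, 8}  B5 = {1, 2, 5, 8, 10}  B6 = {2, 3, 4, 7, 9}
Tree: B1–B2, B1–B3, B2–B4, B4–B5, B3–B6

Each bag holds 5 vertices, so the decomposition has width 4, which upper-bounds the treewidth. Conversely, {1, 2, 5, 8, 10} is a clique of size 5, and the vertices of any clique must share a bag in every tree decomposition; so some bag has ≥ 5 vertices and tw(G) ≥ 4. Combining the bounds, tw(G) = 4.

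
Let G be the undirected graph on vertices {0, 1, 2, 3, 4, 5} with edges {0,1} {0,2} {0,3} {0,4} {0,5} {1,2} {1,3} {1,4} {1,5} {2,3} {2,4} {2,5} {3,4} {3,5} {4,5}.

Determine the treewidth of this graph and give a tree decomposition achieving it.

Treewidth 5.
One such decomposition:
Bags: B1 = {0, 1, 2, 3, 4, 5}
Tree: (single bag)

With just one bag of size 6, the width is 6 − 1 = 5, so tw(G) ≤ 5. On the other hand G contains the 6-clique {0, 1, 2, 3, 4, 5}. A clique must lie in a single bag of any decomposition, so no decomposition can have width below 5. Combining the bounds, tw(G) = 5.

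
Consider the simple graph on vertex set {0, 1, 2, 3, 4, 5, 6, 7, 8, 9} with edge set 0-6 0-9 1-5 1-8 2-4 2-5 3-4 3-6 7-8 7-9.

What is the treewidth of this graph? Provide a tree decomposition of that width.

Treewidth 2.
One optimal decomposition is:
Bags: B1 = {0, 7, 9}  B2 = {0, 7, 8}  B3 = {0, 1, 8}  B4 = {0, 1, 5}  B5 = {0, 2, 5}  B6 = {0, 2, 4}  B7 = {0, 3, 4}  B8 = {0, 3, 6}
Tree: B1–B2, B2–B3, B3–B4, B4–B5, B5–B6, B6–B7, B7–B8

Each bag holds 3 vertices, so the decomposition has width 2, which upper-bounds the treewidth. The edges 0–9–7–8–1–5–2–4–3–6–0 form a cycle, so G is not a tree and its treewidth is at least 2. Combining the bounds, tw(G) = 2.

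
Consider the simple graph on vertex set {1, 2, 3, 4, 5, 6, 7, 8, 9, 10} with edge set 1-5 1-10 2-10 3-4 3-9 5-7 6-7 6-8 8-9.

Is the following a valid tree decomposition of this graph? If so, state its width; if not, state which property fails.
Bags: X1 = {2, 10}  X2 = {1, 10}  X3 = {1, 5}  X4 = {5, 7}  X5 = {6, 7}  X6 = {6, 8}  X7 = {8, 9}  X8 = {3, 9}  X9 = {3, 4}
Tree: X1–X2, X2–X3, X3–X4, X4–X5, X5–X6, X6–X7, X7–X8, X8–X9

Yes; width 1.

Checking the three conditions: (i) the bags cover all of {1, 2, 3, 4, 5, 6, 7, 8, 9, 10}; (ii) for each edge, some bag contains both endpoints; (iii) the bags containing any fixed vertex form a subtree. All hold, so the decomposition is valid with width 2 − 1 = 1.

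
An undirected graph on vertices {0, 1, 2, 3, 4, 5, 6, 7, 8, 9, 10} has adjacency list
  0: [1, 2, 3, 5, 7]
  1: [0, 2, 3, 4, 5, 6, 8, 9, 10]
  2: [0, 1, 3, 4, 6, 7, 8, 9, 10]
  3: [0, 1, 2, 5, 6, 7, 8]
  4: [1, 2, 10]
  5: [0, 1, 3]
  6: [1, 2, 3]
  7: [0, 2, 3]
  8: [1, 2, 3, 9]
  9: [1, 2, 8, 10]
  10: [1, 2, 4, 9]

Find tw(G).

A width-3 tree decomposition is:
Bags: B1 = {1, 2, 3, 8}  B2 = {1, 2, 8, 9}  B3 = {0, 1, 2, 3}  B4 = {0, 2, 3, 7}  B5 = {1, 2, 9, 10}  B6 = {0, 1, 3, 5}  B7 = {1, 2, 3, 6}  B8 = {1, 2, 4, 10}
Tree: B1–B2, B1–B3, B3–B4, B2–B5, B3–B6, B3–B7, B5–B8
Every bag has size at most 4, so the width is 4 − 1 = 3 and tw(G) ≤ 3. For the lower bound, the 4 vertices {1, 2, 8, 9} are pairwise adjacent, and any tree decomposition puts a clique entirely inside one bag — forcing width ≥ 3. Therefore the treewidth is 3.

3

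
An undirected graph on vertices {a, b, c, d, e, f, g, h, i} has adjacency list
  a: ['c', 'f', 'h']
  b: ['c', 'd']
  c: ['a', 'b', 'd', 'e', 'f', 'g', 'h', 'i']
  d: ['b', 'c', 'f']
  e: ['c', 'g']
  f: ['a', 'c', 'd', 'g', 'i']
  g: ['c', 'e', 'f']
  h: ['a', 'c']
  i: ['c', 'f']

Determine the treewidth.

2

A width-2 tree decomposition is:
Bags: B1 = {c, d, f}  B2 = {c, f, g}  B3 = {a, c, f}  B4 = {b, c, d}  B5 = {c, e, g}  B6 = {a, c, h}  B7 = {c, f, i}
Tree: B1–B2, B2–B3, B1–B4, B2–B5, B3–B6, B1–B7
The largest bag has 3 vertices, giving width 2; this decomposition certifies tw(G) ≤ 2. Conversely, {c, e, g} is a clique of size 3, and the vertices of any clique must share a bag in every tree decomposition; so some bag has ≥ 3 vertices and tw(G) ≥ 2. The upper and lower bounds meet at 2, so that is the treewidth.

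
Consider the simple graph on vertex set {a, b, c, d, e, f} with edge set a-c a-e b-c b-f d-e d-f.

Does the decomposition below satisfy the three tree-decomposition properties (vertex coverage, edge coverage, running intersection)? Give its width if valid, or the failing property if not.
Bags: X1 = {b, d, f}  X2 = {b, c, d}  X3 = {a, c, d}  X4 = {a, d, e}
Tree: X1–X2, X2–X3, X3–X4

Vertex coverage: the bags together contain {a, b, c, d, e, f}, the full vertex set. Edge coverage: each edge of G has both endpoints in at least one bag. Running intersection: for every vertex, the bags containing it form a connected subtree. All three properties hold, so this is a valid tree decomposition of width max|bag| − 1 = 2, and hence tw(G) ≤ 2.

Yes; width 2.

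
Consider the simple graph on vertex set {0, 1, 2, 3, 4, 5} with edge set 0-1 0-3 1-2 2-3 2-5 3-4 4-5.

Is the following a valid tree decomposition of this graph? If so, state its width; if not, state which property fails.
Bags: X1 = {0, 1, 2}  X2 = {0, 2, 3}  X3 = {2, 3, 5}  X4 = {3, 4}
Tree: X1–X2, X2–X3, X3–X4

A tree decomposition must satisfy three properties: every vertex lies in some bag; for every edge, both endpoints lie together in some bag; and for every vertex, the bags containing it form a connected subtree. Here edge (5,4) lies in no bag, so the decomposition is invalid.

No — edge (5,4) lies in no bag.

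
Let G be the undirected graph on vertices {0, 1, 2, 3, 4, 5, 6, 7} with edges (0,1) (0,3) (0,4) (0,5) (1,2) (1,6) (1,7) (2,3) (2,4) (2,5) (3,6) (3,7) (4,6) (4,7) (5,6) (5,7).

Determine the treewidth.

A width-4 tree decomposition is:
Bags: B1 = {1, 2, 3, 4, 5}  B2 = {0, 1, 3, 4, 5}  B3 = {1, 3, 4, 5, 7}  B4 = {1, 3, 4, 5, 6}
Tree: B1–B2, B2–B3, B3–B4
Each bag holds 5 vertices, so the decomposition has width 4, which upper-bounds the treewidth. For the lower bound: the 5 vertex sets {1,2}, {0,3}, {4,7}, {5}, {6} are disjoint, each induces a connected subgraph, and every pair is joined by at least one edge of G. Contracting each set to a single vertex therefore yields K_{5} as a minor, and since treewidth is minor-monotone, tw(G) ≥ tw(K_{5}) = 4. Hence tw(G) = 4 exactly.

4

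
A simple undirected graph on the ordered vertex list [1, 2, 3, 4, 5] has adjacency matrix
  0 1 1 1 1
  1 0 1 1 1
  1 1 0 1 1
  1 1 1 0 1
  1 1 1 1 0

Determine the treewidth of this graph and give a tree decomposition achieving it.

Treewidth 4.
One such decomposition:
Bags: B1 = {1, 2, 3, 4, 5}
Tree: (single bag)

With just one bag of size 5, the width is 5 − 1 = 4, so tw(G) ≤ 4. Conversely, {1, 2, 3, 4, 5} is a clique of size 5, and the vertices of any clique must share a bag in every tree decomposition; so some bag has ≥ 5 vertices and tw(G) ≥ 4. Therefore the treewidth is 4.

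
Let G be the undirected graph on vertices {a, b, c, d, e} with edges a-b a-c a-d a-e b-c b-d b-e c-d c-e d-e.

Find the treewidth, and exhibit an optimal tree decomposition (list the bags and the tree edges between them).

Treewidth 4.
One optimal decomposition is:
Bags: B1 = {a, b, c, d, e}
Tree: (single bag)

A single bag containing all 5 vertices is trivially a valid decomposition of width 4. On the other hand G contains the 5-clique {a, b, c, d, e}. A clique must lie in a single bag of any decomposition, so no decomposition can have width below 4. The upper and lower bounds meet at 4, so that is the treewidth.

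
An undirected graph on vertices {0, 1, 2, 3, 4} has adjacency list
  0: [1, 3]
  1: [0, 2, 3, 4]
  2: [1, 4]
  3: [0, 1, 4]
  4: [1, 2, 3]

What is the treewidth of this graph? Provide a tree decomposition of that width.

The largest bag has 3 vertices, giving width 2; this decomposition certifies tw(G) ≤ 2. For the lower bound, the 3 vertices {1, 2, 4} are pairwise adjacent, and any tree decomposition puts a clique entirely inside one bag — forcing width ≥ 2. Combining the bounds, tw(G) = 2.

Treewidth 2.
One such decomposition:
Bags: B1 = {1, 3, 4}  B2 = {1, 2, 4}  B3 = {0, 1, 3}
Tree: B1–B2, B1–B3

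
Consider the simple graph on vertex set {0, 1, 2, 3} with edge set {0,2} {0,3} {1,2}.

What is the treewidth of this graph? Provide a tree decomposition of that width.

Every bag has size at most 2, so the width is 2 − 1 = 1 and tw(G) ≤ 1. G has an edge, so its treewidth is at least 1. Hence tw(G) = 1 exactly.

Treewidth 1.
One such decomposition:
Bags: B1 = {1, 2}  B2 = {0, 2}  B3 = {0, 3}
Tree: B1–B2, B2–B3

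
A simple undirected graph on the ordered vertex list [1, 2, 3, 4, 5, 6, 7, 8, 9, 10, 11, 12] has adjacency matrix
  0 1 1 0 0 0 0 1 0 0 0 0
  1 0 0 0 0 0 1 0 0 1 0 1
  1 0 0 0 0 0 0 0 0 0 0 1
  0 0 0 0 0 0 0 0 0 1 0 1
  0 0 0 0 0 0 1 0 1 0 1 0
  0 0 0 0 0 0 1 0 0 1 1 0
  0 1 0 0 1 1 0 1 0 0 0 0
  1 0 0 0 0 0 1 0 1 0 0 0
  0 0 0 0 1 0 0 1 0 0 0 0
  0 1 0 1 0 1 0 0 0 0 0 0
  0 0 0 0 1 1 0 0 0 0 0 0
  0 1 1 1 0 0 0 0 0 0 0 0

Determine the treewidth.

A width-3 tree decomposition is:
Bags: B1 = {3, 4, 10, 12}  B2 = {2, 3, 10, 12}  B3 = {1, 2, 3, 10}  B4 = {1, 2, 6, 10}  B5 = {1, 2, 6, 7}  B6 = {1, 6, 7, 8}  B7 = {6, 7, 8, 11}  B8 = {5, 7, 8, 11}  B9 = {5, 8, 9, 11}
Tree: B1–B2, B2–B3, B3–B4, B4–B5, B5–B6, B6–B7, B7–B8, B8–B9
Every bag has size at most 4, so the width is 4 − 1 = 3 and tw(G) ≤ 3. For the lower bound: the 4 vertex sets {3,4,12}, {10}, {2}, {1,6,7,8} are disjoint, each induces a connected subgraph, and every pair is joined by at least one edge of G. Contracting each set to a single vertex therefore yields K_{4} as a minor, and since treewidth is minor-monotone, tw(G) ≥ tw(K_{4}) = 3. Combining the bounds, tw(G) = 3.

3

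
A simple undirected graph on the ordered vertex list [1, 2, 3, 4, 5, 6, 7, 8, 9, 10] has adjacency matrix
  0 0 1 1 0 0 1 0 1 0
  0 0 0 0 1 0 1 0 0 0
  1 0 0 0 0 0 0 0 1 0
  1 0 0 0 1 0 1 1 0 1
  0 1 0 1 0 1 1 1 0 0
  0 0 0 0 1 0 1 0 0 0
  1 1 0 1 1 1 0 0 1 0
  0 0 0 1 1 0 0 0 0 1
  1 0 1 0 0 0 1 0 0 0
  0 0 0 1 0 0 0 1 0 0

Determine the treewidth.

2

A width-2 tree decomposition is:
Bags: B1 = {4, 5, 7}  B2 = {4, 5, 8}  B3 = {1, 4, 7}  B4 = {1, 7, 9}  B5 = {4, 8, 10}  B6 = {1, 3, 9}  B7 = {5, 6, 7}  B8 = {2, 5, 7}
Tree: B1–B2, B1–B3, B3–B4, B2–B5, B4–B6, B1–B7, B7–B8
Each bag holds 3 vertices, so the decomposition has width 2, which upper-bounds the treewidth. Conversely, {4, 8, 10} is a clique of size 3, and the vertices of any clique must share a bag in every tree decomposition; so some bag has ≥ 3 vertices and tw(G) ≥ 2. Combining the bounds, tw(G) = 2.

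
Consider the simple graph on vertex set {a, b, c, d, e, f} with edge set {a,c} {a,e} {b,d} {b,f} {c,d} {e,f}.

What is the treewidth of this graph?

2

A width-2 tree decomposition is:
Bags: B1 = {a, e, f}  B2 = {a, c, f}  B3 = {c, d, f}  B4 = {b, d, f}
Tree: B1–B2, B2–B3, B3–B4
Each bag holds 3 vertices, so the decomposition has width 2, which upper-bounds the treewidth. For the lower bound, G contains the cycle f–e–a–c–d–b–f, so G is not a forest; only forests have treewidth ≤ 1, hence tw(G) ≥ 2. The upper and lower bounds meet at 2, so that is the treewidth.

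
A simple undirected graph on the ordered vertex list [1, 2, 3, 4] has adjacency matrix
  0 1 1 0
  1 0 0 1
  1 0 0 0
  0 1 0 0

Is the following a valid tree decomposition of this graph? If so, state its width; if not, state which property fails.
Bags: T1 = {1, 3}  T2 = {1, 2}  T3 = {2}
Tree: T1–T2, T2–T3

A tree decomposition must satisfy three properties: every vertex lies in some bag; for every edge, both endpoints lie together in some bag; and for every vertex, the bags containing it form a connected subtree. Here vertex 4 appears in no bag, so the decomposition is invalid.

No — vertex 4 appears in no bag.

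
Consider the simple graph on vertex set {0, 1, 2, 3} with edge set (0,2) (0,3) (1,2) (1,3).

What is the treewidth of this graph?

2

A width-2 tree decomposition is:
Bags: B1 = {0, 2, 3}  B2 = {1, 2, 3}
Tree: B1–B2
Each bag holds 3 vertices, so the decomposition has width 2, which upper-bounds the treewidth. For the lower bound, G contains the cycle 2–0–3–1–2, so G is not a forest; only forests have treewidth ≤ 1, hence tw(G) ≥ 2. Combining the bounds, tw(G) = 2.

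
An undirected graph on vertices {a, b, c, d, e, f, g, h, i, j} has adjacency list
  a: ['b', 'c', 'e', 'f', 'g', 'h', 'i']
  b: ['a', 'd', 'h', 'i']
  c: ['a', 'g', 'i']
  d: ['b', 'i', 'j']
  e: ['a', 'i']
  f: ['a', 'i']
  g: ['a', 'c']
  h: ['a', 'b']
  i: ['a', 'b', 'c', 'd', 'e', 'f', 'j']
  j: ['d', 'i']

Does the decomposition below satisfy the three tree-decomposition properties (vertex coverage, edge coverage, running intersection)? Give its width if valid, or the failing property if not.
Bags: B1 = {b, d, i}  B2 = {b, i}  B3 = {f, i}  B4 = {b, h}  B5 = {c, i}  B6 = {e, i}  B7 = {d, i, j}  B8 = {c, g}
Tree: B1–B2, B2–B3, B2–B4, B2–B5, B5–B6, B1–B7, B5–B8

No — vertex a appears in no bag.

A tree decomposition must satisfy three properties: every vertex lies in some bag; for every edge, both endpoints lie together in some bag; and for every vertex, the bags containing it form a connected subtree. Here vertex a appears in no bag, so the decomposition is invalid.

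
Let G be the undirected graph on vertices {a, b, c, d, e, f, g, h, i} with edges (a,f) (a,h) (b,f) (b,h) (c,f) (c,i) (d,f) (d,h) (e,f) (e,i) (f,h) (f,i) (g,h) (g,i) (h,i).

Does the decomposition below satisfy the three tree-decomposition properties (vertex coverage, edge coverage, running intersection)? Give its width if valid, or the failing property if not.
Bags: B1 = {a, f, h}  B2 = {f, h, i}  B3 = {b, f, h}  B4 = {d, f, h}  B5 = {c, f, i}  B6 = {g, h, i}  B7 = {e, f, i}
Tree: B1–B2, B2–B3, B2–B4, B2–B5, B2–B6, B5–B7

Yes; width 2.

Every vertex of G appears in some bag (union = {a, b, c, d, e, f, g, h, i}); every edge is covered by a bag; and for each vertex v the set of bags containing v is connected in the bag tree. The decomposition is therefore valid. The largest bag has 3 vertices, so the width is 2.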